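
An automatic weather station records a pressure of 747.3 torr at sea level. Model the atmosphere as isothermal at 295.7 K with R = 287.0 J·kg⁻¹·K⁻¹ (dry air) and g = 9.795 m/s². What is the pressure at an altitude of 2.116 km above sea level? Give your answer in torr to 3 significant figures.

P ≈ 585 torr

Scale height: H = RT/g = 287.0 × 295.7 / 9.795 = 8664.2 m.
Barometric formula: P = P₀ exp(−z/H).
z/H = 2116.0/8664.2 = 0.24422; exp(−0.24422) = 0.78332.
P = 747.3 × 0.78332 = 585.38 torr.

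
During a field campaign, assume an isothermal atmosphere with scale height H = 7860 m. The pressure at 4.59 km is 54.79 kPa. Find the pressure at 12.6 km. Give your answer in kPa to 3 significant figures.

Between two levels, P₂ = P₁ exp(−Δz/H) with Δz = z₂ − z₁.
Δz = 12600 − 4590.0 = 8010.0 m; Δz/H = 8010.0/7860.0 = 1.0191.
P₂ = 54.79 × exp(−1.0191) = 54.79 × 0.36092 = 19.775 kPa.

P ≈ 19.8 kPa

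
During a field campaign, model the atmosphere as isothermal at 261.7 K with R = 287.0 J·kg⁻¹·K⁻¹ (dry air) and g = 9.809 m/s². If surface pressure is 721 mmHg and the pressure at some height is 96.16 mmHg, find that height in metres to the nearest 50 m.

z ≈ 15450 m

Scale height: H = RT/g = 287.0 × 261.7 / 9.809 = 7657.0 m.
Invert the barometric formula: z = H ln(P₀/P).
P₀/P = 721/96.16 = 7.4979; ln(7.4979) = 2.0146.
z = 7657.0 × 2.0146 = 15426 m.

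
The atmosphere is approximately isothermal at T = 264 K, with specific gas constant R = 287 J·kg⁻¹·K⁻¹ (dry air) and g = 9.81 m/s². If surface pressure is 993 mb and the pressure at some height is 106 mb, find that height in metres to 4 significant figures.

z ≈ 17280 m

Scale height: H = RT/g = 287 × 264 / 9.81 = 7723.5 m.
Invert the barometric formula: z = H ln(P₀/P).
P₀/P = 993/106 = 9.3679; ln(9.3679) = 2.2373.
z = 7723.5 × 2.2373 = 17280 m.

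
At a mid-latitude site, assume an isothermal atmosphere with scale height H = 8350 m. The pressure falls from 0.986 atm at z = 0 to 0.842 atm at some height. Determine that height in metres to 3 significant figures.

Invert the barometric formula: z = H ln(P₀/P).
P₀/P = 0.986/0.842 = 1.1710; ln(1.1710) = 0.15786.
z = 8350.0 × 0.15786 = 1318.1 m.

z ≈ 1320 m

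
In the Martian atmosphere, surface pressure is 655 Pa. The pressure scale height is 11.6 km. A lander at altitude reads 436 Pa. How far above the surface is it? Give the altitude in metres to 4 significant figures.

z ≈ 4721 m

Invert the barometric formula: z = H ln(P₀/P).
P₀/P = 655/436 = 1.5023; ln(1.5023) = 0.40700.
z = 11600 × 0.40700 = 4721.2 m.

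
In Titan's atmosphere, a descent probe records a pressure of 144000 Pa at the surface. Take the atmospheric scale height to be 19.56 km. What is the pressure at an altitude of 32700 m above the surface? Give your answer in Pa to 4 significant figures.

Barometric formula: P = P₀ exp(−z/H).
z/H = 32700/19560 = 1.6718; exp(−1.6718) = 0.18791.
P = 144000 × 0.18791 = 27059 Pa.

P ≈ 27060 Pa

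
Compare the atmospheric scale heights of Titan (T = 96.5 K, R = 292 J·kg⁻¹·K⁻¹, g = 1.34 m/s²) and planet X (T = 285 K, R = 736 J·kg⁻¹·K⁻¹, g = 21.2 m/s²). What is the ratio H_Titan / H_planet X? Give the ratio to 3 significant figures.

H = RT/g for each body.
H_Titan = 292 × 96.5 / 1.34 = 21028 m.
H_planet X = 736 × 285 / 21.2 = 9894.3 m.
H_Titan/H_planet X = 21028/9894.3 = 2.1253.

H_Titan/H_planet X ≈ 2.13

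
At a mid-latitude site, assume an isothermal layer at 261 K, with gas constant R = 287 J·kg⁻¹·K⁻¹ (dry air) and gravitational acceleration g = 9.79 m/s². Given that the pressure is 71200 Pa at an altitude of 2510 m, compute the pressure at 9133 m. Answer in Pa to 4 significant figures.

P ≈ 29960 Pa

Scale height: H = RT/g = 287 × 261 / 9.79 = 7651.4 m.
Between two levels, P₂ = P₁ exp(−Δz/H) with Δz = z₂ − z₁.
Δz = 9133.0 − 2510.0 = 6623.0 m; Δz/H = 6623.0/7651.4 = 0.86559.
P₂ = 71200 × exp(−0.86559) = 71200 × 0.42080 = 29961 Pa.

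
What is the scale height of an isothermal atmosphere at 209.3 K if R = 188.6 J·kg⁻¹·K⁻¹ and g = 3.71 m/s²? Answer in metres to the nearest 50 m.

H ≈ 10650 m

The scale height of an isothermal atmosphere is H = RT/g.
H = 188.6 × 209.3 / 3.71 = 39474/3.71 = 10640 m.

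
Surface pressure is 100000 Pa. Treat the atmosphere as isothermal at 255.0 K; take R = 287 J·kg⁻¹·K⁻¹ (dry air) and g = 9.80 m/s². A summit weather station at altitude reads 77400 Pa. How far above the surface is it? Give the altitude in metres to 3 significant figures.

Scale height: H = RT/g = 287 × 255.0 / 9.80 = 7467.9 m.
Invert the barometric formula: z = H ln(P₀/P).
P₀/P = 100000/77400 = 1.2920; ln(1.2920) = 0.25619.
z = 7467.9 × 0.25619 = 1913.2 m.

z ≈ 1910 m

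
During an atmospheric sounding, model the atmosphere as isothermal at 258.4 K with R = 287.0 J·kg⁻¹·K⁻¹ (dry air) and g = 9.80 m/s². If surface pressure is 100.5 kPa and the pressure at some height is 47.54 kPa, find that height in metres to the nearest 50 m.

z ≈ 5650 m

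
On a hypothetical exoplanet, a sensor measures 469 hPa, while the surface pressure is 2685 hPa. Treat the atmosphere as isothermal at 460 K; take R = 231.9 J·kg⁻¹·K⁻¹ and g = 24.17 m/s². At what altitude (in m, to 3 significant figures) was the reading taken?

z ≈ 7700 m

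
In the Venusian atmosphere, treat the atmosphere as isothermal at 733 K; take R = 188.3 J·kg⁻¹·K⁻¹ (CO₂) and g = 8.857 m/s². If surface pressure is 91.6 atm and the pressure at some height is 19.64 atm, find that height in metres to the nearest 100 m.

z ≈ 24000 m

Scale height: H = RT/g = 188.3 × 733 / 8.857 = 15584 m.
Invert the barometric formula: z = H ln(P₀/P).
P₀/P = 91.6/19.64 = 4.6640; ln(4.6640) = 1.5399.
z = 15584 × 1.5399 = 23998 m.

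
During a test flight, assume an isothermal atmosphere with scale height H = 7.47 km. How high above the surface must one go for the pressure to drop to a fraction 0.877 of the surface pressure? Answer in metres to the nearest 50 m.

z ≈ 1000 m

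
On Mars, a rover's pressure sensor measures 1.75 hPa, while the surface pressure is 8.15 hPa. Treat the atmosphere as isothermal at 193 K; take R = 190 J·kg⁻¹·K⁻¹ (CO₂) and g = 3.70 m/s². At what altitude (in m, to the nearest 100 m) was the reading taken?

z ≈ 15200 m

Scale height: H = RT/g = 190 × 193 / 3.70 = 9910.8 m.
Invert the barometric formula: z = H ln(P₀/P).
P₀/P = 8.15/1.75 = 4.6571; ln(4.6571) = 1.5384.
z = 9910.8 × 1.5384 = 15247 m.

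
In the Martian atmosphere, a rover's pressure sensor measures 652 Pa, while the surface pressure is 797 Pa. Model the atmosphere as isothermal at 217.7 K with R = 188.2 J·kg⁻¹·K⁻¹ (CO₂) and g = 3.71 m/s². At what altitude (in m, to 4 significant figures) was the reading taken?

z ≈ 2218 m

Scale height: H = RT/g = 188.2 × 217.7 / 3.71 = 11043 m.
Invert the barometric formula: z = H ln(P₀/P).
P₀/P = 797/652 = 1.2224; ln(1.2224) = 0.20082.
z = 11043 × 0.20082 = 2217.7 m.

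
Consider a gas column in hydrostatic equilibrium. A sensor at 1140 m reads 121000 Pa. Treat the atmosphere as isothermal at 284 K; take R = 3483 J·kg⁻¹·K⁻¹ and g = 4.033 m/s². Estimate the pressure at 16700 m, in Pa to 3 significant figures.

P ≈ 114000 Pa

Scale height: H = RT/g = 3483 × 284 / 4.033 = 245270 m.
Between two levels, P₂ = P₁ exp(−Δz/H) with Δz = z₂ − z₁.
Δz = 16700 − 1140.0 = 15560 m; Δz/H = 15560/245270 = 0.063440.
P₂ = 121000 × exp(−0.063440) = 121000 × 0.93853 = 113560 Pa.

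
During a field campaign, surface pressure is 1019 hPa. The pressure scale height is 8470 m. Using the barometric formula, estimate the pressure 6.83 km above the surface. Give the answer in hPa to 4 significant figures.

Barometric formula: P = P₀ exp(−z/H).
z/H = 6830.0/8470.0 = 0.80638; exp(−0.80638) = 0.44647.
P = 1019 × 0.44647 = 454.95 hPa.

P ≈ 455.0 hPa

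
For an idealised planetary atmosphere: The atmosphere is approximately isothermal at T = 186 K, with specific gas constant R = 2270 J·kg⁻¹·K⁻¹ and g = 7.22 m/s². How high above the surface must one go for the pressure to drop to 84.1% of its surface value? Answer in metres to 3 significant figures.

Scale height: H = RT/g = 2270 × 186 / 7.22 = 58479 m.
Set P/P₀ = exp(−z/H) = 0.841, so z = −H ln(0.841).
−ln(0.841) = 0.17316; z = 58479 × 0.17316 = 10126 m.

z ≈ 10100 m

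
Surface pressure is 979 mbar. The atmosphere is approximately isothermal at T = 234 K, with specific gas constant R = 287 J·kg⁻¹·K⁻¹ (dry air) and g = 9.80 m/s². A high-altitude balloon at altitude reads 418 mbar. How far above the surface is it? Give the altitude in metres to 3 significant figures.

Scale height: H = RT/g = 287 × 234 / 9.80 = 6852.9 m.
Invert the barometric formula: z = H ln(P₀/P).
P₀/P = 979/418 = 2.3421; ln(2.3421) = 0.85105.
z = 6852.9 × 0.85105 = 5832.2 m.

z ≈ 5830 m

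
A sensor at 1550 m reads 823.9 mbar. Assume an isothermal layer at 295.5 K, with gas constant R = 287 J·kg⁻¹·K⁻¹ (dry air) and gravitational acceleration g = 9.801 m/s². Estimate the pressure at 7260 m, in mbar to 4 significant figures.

Scale height: H = RT/g = 287 × 295.5 / 9.801 = 8653.0 m.
Between two levels, P₂ = P₁ exp(−Δz/H) with Δz = z₂ − z₁.
Δz = 7260.0 − 1550.0 = 5710.0 m; Δz/H = 5710.0/8653.0 = 0.65989.
P₂ = 823.9 × exp(−0.65989) = 823.9 × 0.51691 = 425.88 mbar.

P ≈ 425.9 mbar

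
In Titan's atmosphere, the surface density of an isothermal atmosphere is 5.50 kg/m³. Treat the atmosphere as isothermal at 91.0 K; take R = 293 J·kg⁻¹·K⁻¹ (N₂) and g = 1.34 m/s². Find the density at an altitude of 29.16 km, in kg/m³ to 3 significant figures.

ρ ≈ 1.27 kg/m³

Scale height: H = RT/g = 293 × 91.0 / 1.34 = 19898 m.
In an isothermal atmosphere, density decays like pressure: ρ = ρ₀ exp(−z/H).
z/H = 29160/19898 = 1.4655; exp(−1.4655) = 0.23096.
ρ = 5.50 × 0.23096 = 1.2703 kg/m³.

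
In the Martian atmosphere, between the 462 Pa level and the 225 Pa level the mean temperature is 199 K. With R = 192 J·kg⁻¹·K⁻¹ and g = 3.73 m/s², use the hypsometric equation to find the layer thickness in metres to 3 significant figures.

Δz ≈ 7370 m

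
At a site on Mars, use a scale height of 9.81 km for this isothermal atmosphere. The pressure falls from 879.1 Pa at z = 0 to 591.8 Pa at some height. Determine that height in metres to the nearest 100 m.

z ≈ 3900 m

Invert the barometric formula: z = H ln(P₀/P).
P₀/P = 879.1/591.8 = 1.4855; ln(1.4855) = 0.39575.
z = 9810.0 × 0.39575 = 3882.3 m.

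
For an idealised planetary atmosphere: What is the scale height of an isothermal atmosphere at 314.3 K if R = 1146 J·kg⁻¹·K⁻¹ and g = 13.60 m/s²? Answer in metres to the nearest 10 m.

H ≈ 26480 m

The scale height of an isothermal atmosphere is H = RT/g.
H = 1146 × 314.3 / 13.60 = 360190/13.60 = 26485 m.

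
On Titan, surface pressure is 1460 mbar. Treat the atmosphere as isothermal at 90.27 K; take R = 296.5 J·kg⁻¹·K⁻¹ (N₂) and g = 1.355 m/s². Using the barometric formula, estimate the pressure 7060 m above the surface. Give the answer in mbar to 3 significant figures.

Scale height: H = RT/g = 296.5 × 90.27 / 1.355 = 19753 m.
Barometric formula: P = P₀ exp(−z/H).
z/H = 7060.0/19753 = 0.35741; exp(−0.35741) = 0.69949.
P = 1460 × 0.69949 = 1021.3 mbar.

P ≈ 1020 mbar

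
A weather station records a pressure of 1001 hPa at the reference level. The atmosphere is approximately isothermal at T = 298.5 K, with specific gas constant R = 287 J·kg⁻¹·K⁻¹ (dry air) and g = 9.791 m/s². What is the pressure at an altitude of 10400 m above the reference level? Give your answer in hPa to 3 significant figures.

Scale height: H = RT/g = 287 × 298.5 / 9.791 = 8749.8 m.
Barometric formula: P = P₀ exp(−z/H).
z/H = 10400/8749.8 = 1.1886; exp(−1.1886) = 0.30465.
P = 1001 × 0.30465 = 304.95 hPa.

P ≈ 305 hPa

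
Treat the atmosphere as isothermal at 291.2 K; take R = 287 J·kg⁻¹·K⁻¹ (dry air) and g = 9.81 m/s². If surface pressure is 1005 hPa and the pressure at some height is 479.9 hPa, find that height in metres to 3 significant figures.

Scale height: H = RT/g = 287 × 291.2 / 9.81 = 8519.3 m.
Invert the barometric formula: z = H ln(P₀/P).
P₀/P = 1005/479.9 = 2.0942; ln(2.0942) = 0.73917.
z = 8519.3 × 0.73917 = 6297.2 m.

z ≈ 6300 m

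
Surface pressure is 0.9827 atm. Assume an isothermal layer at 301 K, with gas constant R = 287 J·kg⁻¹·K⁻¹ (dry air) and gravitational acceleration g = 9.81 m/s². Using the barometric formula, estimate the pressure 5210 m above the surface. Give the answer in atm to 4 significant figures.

Scale height: H = RT/g = 287 × 301 / 9.81 = 8806.0 m.
Barometric formula: P = P₀ exp(−z/H).
z/H = 5210.0/8806.0 = 0.59164; exp(−0.59164) = 0.55342.
P = 0.9827 × 0.55342 = 0.54385 atm.

P ≈ 0.5438 atm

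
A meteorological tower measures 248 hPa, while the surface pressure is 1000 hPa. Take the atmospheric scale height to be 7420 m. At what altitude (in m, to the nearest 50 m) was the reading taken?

z ≈ 10350 m

Invert the barometric formula: z = H ln(P₀/P).
P₀/P = 1000/248 = 4.0323; ln(4.0323) = 1.3943.
z = 7420.0 × 1.3943 = 10346 m.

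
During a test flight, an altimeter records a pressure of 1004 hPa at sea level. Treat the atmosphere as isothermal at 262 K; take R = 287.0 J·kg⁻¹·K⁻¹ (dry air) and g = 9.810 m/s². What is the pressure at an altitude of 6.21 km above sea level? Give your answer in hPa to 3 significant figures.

Scale height: H = RT/g = 287.0 × 262 / 9.810 = 7665.0 m.
Barometric formula: P = P₀ exp(−z/H).
z/H = 6210.0/7665.0 = 0.81018; exp(−0.81018) = 0.44478.
P = 1004 × 0.44478 = 446.56 hPa.

P ≈ 447 hPa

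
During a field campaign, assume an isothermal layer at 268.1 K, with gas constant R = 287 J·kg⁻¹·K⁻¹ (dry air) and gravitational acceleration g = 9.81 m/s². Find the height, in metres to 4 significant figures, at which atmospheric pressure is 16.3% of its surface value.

z ≈ 14230 m

Scale height: H = RT/g = 287 × 268.1 / 9.81 = 7843.5 m.
Set P/P₀ = exp(−z/H) = 0.163, so z = −H ln(0.163).
−ln(0.163) = 1.8140; z = 7843.5 × 1.8140 = 14228 m.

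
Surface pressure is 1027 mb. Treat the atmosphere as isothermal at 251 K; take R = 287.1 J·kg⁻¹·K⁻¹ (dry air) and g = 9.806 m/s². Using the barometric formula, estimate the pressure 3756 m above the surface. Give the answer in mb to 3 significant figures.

P ≈ 616 mb

Scale height: H = RT/g = 287.1 × 251 / 9.806 = 7348.8 m.
Barometric formula: P = P₀ exp(−z/H).
z/H = 3756.0/7348.8 = 0.51110; exp(−0.51110) = 0.59984.
P = 1027 × 0.59984 = 616.04 mb.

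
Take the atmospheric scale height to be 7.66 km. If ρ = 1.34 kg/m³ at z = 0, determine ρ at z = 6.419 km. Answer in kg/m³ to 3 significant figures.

ρ ≈ 0.580 kg/m³

In an isothermal atmosphere, density decays like pressure: ρ = ρ₀ exp(−z/H).
z/H = 6419.0/7660.0 = 0.83799; exp(−0.83799) = 0.43258.
ρ = 1.34 × 0.43258 = 0.57966 kg/m³.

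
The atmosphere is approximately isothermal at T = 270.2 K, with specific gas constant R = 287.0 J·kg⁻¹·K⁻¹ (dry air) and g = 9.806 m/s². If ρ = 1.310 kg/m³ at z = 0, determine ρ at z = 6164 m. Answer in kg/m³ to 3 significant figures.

Scale height: H = RT/g = 287.0 × 270.2 / 9.806 = 7908.2 m.
In an isothermal atmosphere, density decays like pressure: ρ = ρ₀ exp(−z/H).
z/H = 6164.0/7908.2 = 0.77944; exp(−0.77944) = 0.45866.
ρ = 1.310 × 0.45866 = 0.60084 kg/m³.

ρ ≈ 0.601 kg/m³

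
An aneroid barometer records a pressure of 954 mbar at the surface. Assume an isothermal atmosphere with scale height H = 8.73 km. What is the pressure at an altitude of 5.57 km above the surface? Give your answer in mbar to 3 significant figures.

P ≈ 504 mbar

Barometric formula: P = P₀ exp(−z/H).
z/H = 5570.0/8730.0 = 0.63803; exp(−0.63803) = 0.52833.
P = 954 × 0.52833 = 504.03 mbar.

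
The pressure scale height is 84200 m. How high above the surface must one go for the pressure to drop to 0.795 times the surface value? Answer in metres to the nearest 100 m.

z ≈ 19300 m

Set P/P₀ = exp(−z/H) = 0.795, so z = −H ln(0.795).
−ln(0.795) = 0.22941; z = 84200 × 0.22941 = 19316 m.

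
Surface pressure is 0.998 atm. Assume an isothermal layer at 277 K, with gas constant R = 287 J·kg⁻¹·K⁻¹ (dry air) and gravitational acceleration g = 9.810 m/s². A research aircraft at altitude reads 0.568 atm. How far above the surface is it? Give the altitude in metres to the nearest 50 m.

z ≈ 4550 m

Scale height: H = RT/g = 287 × 277 / 9.810 = 8103.9 m.
Invert the barometric formula: z = H ln(P₀/P).
P₀/P = 0.998/0.568 = 1.7570; ln(1.7570) = 0.56361.
z = 8103.9 × 0.56361 = 4567.4 m.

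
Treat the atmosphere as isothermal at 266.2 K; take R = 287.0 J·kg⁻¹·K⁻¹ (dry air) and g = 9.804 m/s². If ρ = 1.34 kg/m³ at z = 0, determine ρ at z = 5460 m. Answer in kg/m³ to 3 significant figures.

ρ ≈ 0.665 kg/m³

Scale height: H = RT/g = 287.0 × 266.2 / 9.804 = 7792.7 m.
In an isothermal atmosphere, density decays like pressure: ρ = ρ₀ exp(−z/H).
z/H = 5460.0/7792.7 = 0.70066; exp(−0.70066) = 0.49626.
ρ = 1.34 × 0.49626 = 0.66499 kg/m³.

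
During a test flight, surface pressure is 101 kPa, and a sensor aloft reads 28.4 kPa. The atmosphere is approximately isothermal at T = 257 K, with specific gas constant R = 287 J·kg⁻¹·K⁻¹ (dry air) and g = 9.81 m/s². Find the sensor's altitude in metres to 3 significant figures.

Scale height: H = RT/g = 287 × 257 / 9.81 = 7518.8 m.
Invert the barometric formula: z = H ln(P₀/P).
P₀/P = 101/28.4 = 3.5563; ln(3.5563) = 1.2687.
z = 7518.8 × 1.2687 = 9539.1 m.

z ≈ 9540 m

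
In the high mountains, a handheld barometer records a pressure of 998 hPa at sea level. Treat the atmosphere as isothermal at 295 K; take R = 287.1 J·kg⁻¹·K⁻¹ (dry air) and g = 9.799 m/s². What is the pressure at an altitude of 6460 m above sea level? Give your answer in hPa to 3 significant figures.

P ≈ 473 hPa

Scale height: H = RT/g = 287.1 × 295 / 9.799 = 8643.2 m.
Barometric formula: P = P₀ exp(−z/H).
z/H = 6460.0/8643.2 = 0.74741; exp(−0.74741) = 0.47359.
P = 998 × 0.47359 = 472.64 hPa.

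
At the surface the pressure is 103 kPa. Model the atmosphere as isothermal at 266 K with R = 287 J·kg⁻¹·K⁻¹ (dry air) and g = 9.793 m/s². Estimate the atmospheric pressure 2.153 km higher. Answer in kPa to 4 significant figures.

Scale height: H = RT/g = 287 × 266 / 9.793 = 7795.6 m.
Barometric formula: P = P₀ exp(−z/H).
z/H = 2153.0/7795.6 = 0.27618; exp(−0.27618) = 0.75868.
P = 103 × 0.75868 = 78.144 kPa.

P ≈ 78.14 kPa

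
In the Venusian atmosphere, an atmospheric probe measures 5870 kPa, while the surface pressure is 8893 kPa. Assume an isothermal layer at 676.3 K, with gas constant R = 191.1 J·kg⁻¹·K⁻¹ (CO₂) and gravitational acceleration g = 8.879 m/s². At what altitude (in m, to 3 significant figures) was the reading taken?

Scale height: H = RT/g = 191.1 × 676.3 / 8.879 = 14556 m.
Invert the barometric formula: z = H ln(P₀/P).
P₀/P = 8893/5870 = 1.5150; ln(1.5150) = 0.41542.
z = 14556 × 0.41542 = 6046.9 m.

z ≈ 6050 m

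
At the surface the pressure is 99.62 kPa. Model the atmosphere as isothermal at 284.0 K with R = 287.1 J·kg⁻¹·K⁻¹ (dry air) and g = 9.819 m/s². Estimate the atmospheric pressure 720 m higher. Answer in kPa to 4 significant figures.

P ≈ 91.35 kPa

Scale height: H = RT/g = 287.1 × 284.0 / 9.819 = 8303.9 m.
Barometric formula: P = P₀ exp(−z/H).
z/H = 720.00/8303.9 = 0.086706; exp(−0.086706) = 0.91695.
P = 99.62 × 0.91695 = 91.347 kPa.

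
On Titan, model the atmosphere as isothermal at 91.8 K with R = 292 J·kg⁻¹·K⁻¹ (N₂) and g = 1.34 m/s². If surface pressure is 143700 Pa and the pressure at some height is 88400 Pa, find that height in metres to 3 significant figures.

z ≈ 9720 m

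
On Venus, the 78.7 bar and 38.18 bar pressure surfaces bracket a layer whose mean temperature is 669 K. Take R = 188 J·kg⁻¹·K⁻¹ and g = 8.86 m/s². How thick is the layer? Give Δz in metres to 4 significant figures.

Δz ≈ 10270 m

Hypsometric equation: Δz = (R T̄/g) ln(P₁/P₂).
R T̄/g = 188 × 669 / 8.86 = 14195 m.
ln(78.7/38.18) = ln(2.0613) = 0.72334.
Δz = 14195 × 0.72334 = 10268 m.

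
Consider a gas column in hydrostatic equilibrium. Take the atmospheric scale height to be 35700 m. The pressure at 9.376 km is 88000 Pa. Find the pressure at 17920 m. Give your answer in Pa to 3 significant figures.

P ≈ 69300 Pa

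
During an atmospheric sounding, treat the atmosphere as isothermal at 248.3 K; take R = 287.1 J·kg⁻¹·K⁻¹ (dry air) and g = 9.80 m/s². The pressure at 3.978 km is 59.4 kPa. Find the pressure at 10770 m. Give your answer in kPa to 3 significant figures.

P ≈ 23.3 kPa

Scale height: H = RT/g = 287.1 × 248.3 / 9.80 = 7274.2 m.
Between two levels, P₂ = P₁ exp(−Δz/H) with Δz = z₂ − z₁.
Δz = 10770 − 3978.0 = 6792.0 m; Δz/H = 6792.0/7274.2 = 0.93371.
P₂ = 59.4 × exp(−0.93371) = 59.4 × 0.39309 = 23.350 kPa.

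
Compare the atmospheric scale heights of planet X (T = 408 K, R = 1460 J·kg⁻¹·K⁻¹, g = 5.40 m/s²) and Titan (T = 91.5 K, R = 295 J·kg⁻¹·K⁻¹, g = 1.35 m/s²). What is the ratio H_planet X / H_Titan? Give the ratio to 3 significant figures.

H_planet X/H_Titan ≈ 5.52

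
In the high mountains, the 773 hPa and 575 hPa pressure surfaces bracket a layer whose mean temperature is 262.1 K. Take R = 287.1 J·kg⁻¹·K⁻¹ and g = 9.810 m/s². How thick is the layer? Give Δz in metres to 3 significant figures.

Δz ≈ 2270 m

Hypsometric equation: Δz = (R T̄/g) ln(P₁/P₂).
R T̄/g = 287.1 × 262.1 / 9.810 = 7670.6 m.
ln(773/575) = ln(1.3443) = 0.29587.
Δz = 7670.6 × 0.29587 = 2269.5 m.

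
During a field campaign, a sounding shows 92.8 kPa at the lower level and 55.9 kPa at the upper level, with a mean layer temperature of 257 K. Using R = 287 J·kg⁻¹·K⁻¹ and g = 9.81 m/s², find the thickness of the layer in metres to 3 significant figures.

Hypsometric equation: Δz = (R T̄/g) ln(P₁/P₂).
R T̄/g = 287 × 257 / 9.81 = 7518.8 m.
ln(92.8/55.9) = ln(1.6601) = 0.50688.
Δz = 7518.8 × 0.50688 = 3811.1 m.

Δz ≈ 3810 m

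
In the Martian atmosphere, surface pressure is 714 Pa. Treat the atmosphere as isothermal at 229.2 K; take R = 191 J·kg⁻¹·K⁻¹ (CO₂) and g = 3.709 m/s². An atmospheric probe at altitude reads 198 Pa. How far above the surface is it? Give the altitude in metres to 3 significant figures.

z ≈ 15100 m

Scale height: H = RT/g = 191 × 229.2 / 3.709 = 11803 m.
Invert the barometric formula: z = H ln(P₀/P).
P₀/P = 714/198 = 3.6061; ln(3.6061) = 1.2826.
z = 11803 × 1.2826 = 15139 m.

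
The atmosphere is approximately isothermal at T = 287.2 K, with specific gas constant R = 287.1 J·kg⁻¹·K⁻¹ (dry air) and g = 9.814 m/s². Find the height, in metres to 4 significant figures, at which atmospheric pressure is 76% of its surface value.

z ≈ 2306 m

Scale height: H = RT/g = 287.1 × 287.2 / 9.814 = 8401.8 m.
Set P/P₀ = exp(−z/H) = 0.76, so z = −H ln(0.76).
−ln(0.76) = 0.27444; z = 8401.8 × 0.27444 = 2305.8 m.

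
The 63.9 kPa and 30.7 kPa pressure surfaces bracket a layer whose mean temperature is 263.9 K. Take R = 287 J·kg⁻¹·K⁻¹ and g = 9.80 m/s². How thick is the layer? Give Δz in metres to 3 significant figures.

Hypsometric equation: Δz = (R T̄/g) ln(P₁/P₂).
R T̄/g = 287 × 263.9 / 9.80 = 7728.5 m.
ln(63.9/30.7) = ln(2.0814) = 0.73304.
Δz = 7728.5 × 0.73304 = 5665.3 m.

Δz ≈ 5670 m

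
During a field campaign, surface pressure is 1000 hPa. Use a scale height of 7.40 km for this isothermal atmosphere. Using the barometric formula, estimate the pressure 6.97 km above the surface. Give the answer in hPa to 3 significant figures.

Barometric formula: P = P₀ exp(−z/H).
z/H = 6970.0/7400.0 = 0.94189; exp(−0.94189) = 0.38989.
P = 1000 × 0.38989 = 389.89 hPa.

P ≈ 390 hPa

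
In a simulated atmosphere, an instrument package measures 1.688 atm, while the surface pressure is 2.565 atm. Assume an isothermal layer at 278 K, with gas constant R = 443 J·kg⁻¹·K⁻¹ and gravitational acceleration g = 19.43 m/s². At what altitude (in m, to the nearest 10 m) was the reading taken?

z ≈ 2650 m

Scale height: H = RT/g = 443 × 278 / 19.43 = 6338.3 m.
Invert the barometric formula: z = H ln(P₀/P).
P₀/P = 2.565/1.688 = 1.5195; ln(1.5195) = 0.41838.
z = 6338.3 × 0.41838 = 2651.8 m.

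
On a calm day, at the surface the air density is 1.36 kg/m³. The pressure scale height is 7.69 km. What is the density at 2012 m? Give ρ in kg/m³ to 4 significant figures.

In an isothermal atmosphere, density decays like pressure: ρ = ρ₀ exp(−z/H).
z/H = 2012.0/7690.0 = 0.26164; exp(−0.26164) = 0.76979.
ρ = 1.36 × 0.76979 = 1.0469 kg/m³.

ρ ≈ 1.047 kg/m³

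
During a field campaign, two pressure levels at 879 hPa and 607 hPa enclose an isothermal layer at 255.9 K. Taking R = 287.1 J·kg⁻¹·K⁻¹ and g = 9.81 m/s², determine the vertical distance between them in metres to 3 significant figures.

Hypsometric equation: Δz = (R T̄/g) ln(P₁/P₂).
R T̄/g = 287.1 × 255.9 / 9.81 = 7489.2 m.
ln(879/607) = ln(1.4481) = 0.37025.
Δz = 7489.2 × 0.37025 = 2772.9 m.

Δz ≈ 2770 m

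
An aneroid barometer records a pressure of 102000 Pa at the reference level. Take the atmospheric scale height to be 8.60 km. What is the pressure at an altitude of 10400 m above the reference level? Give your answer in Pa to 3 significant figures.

P ≈ 30400 Pa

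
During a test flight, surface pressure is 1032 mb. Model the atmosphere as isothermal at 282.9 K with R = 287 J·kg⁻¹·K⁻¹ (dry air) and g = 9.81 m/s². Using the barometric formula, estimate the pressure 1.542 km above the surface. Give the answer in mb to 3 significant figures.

Scale height: H = RT/g = 287 × 282.9 / 9.81 = 8276.5 m.
Barometric formula: P = P₀ exp(−z/H).
z/H = 1542.0/8276.5 = 0.18631; exp(−0.18631) = 0.83002.
P = 1032 × 0.83002 = 856.58 mb.

P ≈ 857 mb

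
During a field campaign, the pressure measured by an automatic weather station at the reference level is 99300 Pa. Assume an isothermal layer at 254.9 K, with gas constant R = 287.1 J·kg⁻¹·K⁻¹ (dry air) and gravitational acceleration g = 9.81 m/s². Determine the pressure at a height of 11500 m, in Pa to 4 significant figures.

Scale height: H = RT/g = 287.1 × 254.9 / 9.81 = 7459.9 m.
Barometric formula: P = P₀ exp(−z/H).
z/H = 11500/7459.9 = 1.5416; exp(−1.5416) = 0.21404.
P = 99300 × 0.21404 = 21254 Pa.

P ≈ 21250 Pa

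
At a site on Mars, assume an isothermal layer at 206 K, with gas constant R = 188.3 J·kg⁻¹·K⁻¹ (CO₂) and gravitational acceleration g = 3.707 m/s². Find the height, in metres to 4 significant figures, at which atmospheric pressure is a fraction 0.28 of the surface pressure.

z ≈ 13320 m

Scale height: H = RT/g = 188.3 × 206 / 3.707 = 10464 m.
Set P/P₀ = exp(−z/H) = 0.28, so z = −H ln(0.28).
−ln(0.28) = 1.2730; z = 10464 × 1.2730 = 13321 m.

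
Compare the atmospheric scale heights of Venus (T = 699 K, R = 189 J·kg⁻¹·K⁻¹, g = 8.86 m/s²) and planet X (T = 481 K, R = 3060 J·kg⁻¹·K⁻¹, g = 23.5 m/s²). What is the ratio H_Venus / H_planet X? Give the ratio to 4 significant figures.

H_Venus/H_planet X ≈ 0.2381

H = RT/g for each body.
H_Venus = 189 × 699 / 8.86 = 14911 m.
H_planet X = 3060 × 481 / 23.5 = 62632 m.
H_Venus/H_planet X = 14911/62632 = 0.23807.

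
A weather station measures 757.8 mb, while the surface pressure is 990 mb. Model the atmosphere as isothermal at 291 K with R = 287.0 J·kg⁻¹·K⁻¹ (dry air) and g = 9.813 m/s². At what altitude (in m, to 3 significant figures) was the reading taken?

Scale height: H = RT/g = 287.0 × 291 / 9.813 = 8510.9 m.
Invert the barometric formula: z = H ln(P₀/P).
P₀/P = 990/757.8 = 1.3064; ln(1.3064) = 0.26728.
z = 8510.9 × 0.26728 = 2274.8 m.

z ≈ 2270 m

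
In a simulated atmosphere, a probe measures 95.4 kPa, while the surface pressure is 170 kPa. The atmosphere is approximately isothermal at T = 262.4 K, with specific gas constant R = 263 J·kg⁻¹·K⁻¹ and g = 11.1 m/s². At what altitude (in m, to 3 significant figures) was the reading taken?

z ≈ 3590 m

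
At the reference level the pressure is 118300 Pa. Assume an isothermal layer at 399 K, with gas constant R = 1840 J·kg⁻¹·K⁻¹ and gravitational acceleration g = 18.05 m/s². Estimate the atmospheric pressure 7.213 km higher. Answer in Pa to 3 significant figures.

Scale height: H = RT/g = 1840 × 399 / 18.05 = 40674 m.
Barometric formula: P = P₀ exp(−z/H).
z/H = 7213.0/40674 = 0.17734; exp(−0.17734) = 0.83749.
P = 118300 × 0.83749 = 99075 Pa.

P ≈ 99100 Pa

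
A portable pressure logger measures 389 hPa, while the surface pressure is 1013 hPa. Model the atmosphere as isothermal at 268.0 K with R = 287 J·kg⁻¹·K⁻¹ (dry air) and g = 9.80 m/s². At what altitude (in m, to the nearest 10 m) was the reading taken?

z ≈ 7510 m

Scale height: H = RT/g = 287 × 268.0 / 9.80 = 7848.6 m.
Invert the barometric formula: z = H ln(P₀/P).
P₀/P = 1013/389 = 2.6041; ln(2.6041) = 0.95709.
z = 7848.6 × 0.95709 = 7511.8 m.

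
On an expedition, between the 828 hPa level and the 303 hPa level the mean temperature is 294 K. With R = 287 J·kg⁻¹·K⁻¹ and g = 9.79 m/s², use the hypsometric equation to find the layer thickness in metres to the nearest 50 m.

Δz ≈ 8650 m

Hypsometric equation: Δz = (R T̄/g) ln(P₁/P₂).
R T̄/g = 287 × 294 / 9.79 = 8618.8 m.
ln(828/303) = ln(2.7327) = 1.0053.
Δz = 8618.8 × 1.0053 = 8664.5 m.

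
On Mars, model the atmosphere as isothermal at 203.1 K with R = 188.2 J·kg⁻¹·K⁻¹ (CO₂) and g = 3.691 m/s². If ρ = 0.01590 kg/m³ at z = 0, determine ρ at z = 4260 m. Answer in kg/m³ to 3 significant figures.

Scale height: H = RT/g = 188.2 × 203.1 / 3.691 = 10356 m.
In an isothermal atmosphere, density decays like pressure: ρ = ρ₀ exp(−z/H).
z/H = 4260.0/10356 = 0.41136; exp(−0.41136) = 0.66275.
ρ = 0.01590 × 0.66275 = 0.010538 kg/m³.

ρ ≈ 0.0105 kg/m³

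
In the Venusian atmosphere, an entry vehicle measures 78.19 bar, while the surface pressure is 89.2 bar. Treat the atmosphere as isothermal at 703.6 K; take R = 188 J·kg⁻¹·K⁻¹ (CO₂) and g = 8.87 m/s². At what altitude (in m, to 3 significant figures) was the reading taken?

Scale height: H = RT/g = 188 × 703.6 / 8.87 = 14913 m.
Invert the barometric formula: z = H ln(P₀/P).
P₀/P = 89.2/78.19 = 1.1408; ln(1.1408) = 0.13173.
z = 14913 × 0.13173 = 1964.5 m.

z ≈ 1960 m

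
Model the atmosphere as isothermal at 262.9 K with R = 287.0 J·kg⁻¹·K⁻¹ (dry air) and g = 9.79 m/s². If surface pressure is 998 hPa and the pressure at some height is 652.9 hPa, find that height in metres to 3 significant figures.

z ≈ 3270 m

Scale height: H = RT/g = 287.0 × 262.9 / 9.79 = 7707.1 m.
Invert the barometric formula: z = H ln(P₀/P).
P₀/P = 998/652.9 = 1.5286; ln(1.5286) = 0.42435.
z = 7707.1 × 0.42435 = 3270.5 m.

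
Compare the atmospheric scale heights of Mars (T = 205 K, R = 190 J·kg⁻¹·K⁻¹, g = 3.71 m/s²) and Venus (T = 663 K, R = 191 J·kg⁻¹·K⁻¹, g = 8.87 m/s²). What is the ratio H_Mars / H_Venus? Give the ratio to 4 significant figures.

H_Mars/H_Venus ≈ 0.7354

H = RT/g for each body.
H_Mars = 190 × 205 / 3.71 = 10499 m.
H_Venus = 191 × 663 / 8.87 = 14277 m.
H_Mars/H_Venus = 10499/14277 = 0.73538.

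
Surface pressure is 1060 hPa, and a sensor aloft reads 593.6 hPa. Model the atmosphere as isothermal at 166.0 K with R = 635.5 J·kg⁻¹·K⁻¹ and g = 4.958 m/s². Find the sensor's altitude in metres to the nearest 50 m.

z ≈ 12350 m

Scale height: H = RT/g = 635.5 × 166.0 / 4.958 = 21277 m.
Invert the barometric formula: z = H ln(P₀/P).
P₀/P = 1060/593.6 = 1.7857; ln(1.7857) = 0.57981.
z = 21277 × 0.57981 = 12337 m.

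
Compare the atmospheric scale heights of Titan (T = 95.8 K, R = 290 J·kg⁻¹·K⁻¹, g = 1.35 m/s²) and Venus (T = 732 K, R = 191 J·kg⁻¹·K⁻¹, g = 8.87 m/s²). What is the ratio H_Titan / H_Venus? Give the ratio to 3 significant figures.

H = RT/g for each body.
H_Titan = 290 × 95.8 / 1.35 = 20579 m.
H_Venus = 191 × 732 / 8.87 = 15762 m.
H_Titan/H_Venus = 20579/15762 = 1.3056.

H_Titan/H_Venus ≈ 1.31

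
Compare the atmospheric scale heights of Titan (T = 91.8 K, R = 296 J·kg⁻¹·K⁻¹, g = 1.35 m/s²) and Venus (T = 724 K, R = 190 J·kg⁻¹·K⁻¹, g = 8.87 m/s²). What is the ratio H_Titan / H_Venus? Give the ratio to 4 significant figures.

H = RT/g for each body.
H_Titan = 296 × 91.8 / 1.35 = 20128 m.
H_Venus = 190 × 724 / 8.87 = 15508 m.
H_Titan/H_Venus = 20128/15508 = 1.2979.

H_Titan/H_Venus ≈ 1.298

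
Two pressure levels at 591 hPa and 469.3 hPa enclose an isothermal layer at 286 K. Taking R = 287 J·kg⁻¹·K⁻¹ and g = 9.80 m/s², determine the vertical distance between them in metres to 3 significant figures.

Hypsometric equation: Δz = (R T̄/g) ln(P₁/P₂).
R T̄/g = 287 × 286 / 9.80 = 8375.7 m.
ln(591/469.3) = ln(1.2593) = 0.23056.
Δz = 8375.7 × 0.23056 = 1931.1 m.

Δz ≈ 1930 m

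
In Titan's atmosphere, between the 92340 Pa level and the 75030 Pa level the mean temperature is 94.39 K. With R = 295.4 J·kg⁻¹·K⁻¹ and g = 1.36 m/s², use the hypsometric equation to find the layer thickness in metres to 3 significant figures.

Hypsometric equation: Δz = (R T̄/g) ln(P₁/P₂).
R T̄/g = 295.4 × 94.39 / 1.36 = 20502 m.
ln(92340/75030) = ln(1.2307) = 0.20758.
Δz = 20502 × 0.20758 = 4255.8 m.

Δz ≈ 4260 m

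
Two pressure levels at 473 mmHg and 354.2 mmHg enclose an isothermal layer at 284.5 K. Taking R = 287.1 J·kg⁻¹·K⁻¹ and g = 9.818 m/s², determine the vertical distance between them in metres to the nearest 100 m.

Δz ≈ 2400 m

Hypsometric equation: Δz = (R T̄/g) ln(P₁/P₂).
R T̄/g = 287.1 × 284.5 / 9.818 = 8319.4 m.
ln(473/354.2) = ln(1.3354) = 0.28923.
Δz = 8319.4 × 0.28923 = 2406.2 m.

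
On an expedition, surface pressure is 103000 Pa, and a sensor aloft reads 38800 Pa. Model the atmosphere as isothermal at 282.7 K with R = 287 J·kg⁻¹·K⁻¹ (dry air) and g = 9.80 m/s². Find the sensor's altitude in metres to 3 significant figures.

Scale height: H = RT/g = 287 × 282.7 / 9.80 = 8279.1 m.
Invert the barometric formula: z = H ln(P₀/P).
P₀/P = 103000/38800 = 2.6546; ln(2.6546) = 0.97629.
z = 8279.1 × 0.97629 = 8082.8 m.

z ≈ 8080 m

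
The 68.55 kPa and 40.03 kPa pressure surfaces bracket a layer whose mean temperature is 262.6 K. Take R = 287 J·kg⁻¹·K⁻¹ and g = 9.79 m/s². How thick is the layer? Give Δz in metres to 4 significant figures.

Hypsometric equation: Δz = (R T̄/g) ln(P₁/P₂).
R T̄/g = 287 × 262.6 / 9.79 = 7698.3 m.
ln(68.55/40.03) = ln(1.7125) = 0.53795.
Δz = 7698.3 × 0.53795 = 4141.3 m.

Δz ≈ 4141 m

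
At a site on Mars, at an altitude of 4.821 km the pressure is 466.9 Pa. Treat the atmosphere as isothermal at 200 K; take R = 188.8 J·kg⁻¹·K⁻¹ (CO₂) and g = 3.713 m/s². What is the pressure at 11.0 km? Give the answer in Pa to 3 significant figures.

Scale height: H = RT/g = 188.8 × 200 / 3.713 = 10170 m.
Between two levels, P₂ = P₁ exp(−Δz/H) with Δz = z₂ − z₁.
Δz = 11000 − 4821.0 = 6179.0 m; Δz/H = 6179.0/10170 = 0.60757.
P₂ = 466.9 × exp(−0.60757) = 466.9 × 0.54467 = 254.31 Pa.

P ≈ 254 Pa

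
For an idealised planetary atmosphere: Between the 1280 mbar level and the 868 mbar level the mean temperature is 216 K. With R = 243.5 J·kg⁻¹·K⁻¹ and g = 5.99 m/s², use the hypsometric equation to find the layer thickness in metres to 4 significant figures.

Δz ≈ 3411 m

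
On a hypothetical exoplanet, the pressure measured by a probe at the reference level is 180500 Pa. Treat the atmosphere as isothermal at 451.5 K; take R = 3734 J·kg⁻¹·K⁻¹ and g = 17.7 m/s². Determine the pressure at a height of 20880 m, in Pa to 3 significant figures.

Scale height: H = RT/g = 3734 × 451.5 / 17.7 = 95249 m.
Barometric formula: P = P₀ exp(−z/H).
z/H = 20880/95249 = 0.21921; exp(−0.21921) = 0.80315.
P = 180500 × 0.80315 = 144970 Pa.

P ≈ 145000 Pa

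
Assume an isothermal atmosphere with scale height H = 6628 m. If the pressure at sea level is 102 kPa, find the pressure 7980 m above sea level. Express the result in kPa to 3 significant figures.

P ≈ 30.6 kPa

Barometric formula: P = P₀ exp(−z/H).
z/H = 7980.0/6628.0 = 1.2040; exp(−1.2040) = 0.29999.
P = 102 × 0.29999 = 30.599 kPa.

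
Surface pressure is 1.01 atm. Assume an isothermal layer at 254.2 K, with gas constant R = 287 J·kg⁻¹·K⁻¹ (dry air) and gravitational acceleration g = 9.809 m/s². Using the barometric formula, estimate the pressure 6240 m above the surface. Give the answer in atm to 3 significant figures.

Scale height: H = RT/g = 287 × 254.2 / 9.809 = 7437.6 m.
Barometric formula: P = P₀ exp(−z/H).
z/H = 6240.0/7437.6 = 0.83898; exp(−0.83898) = 0.43215.
P = 1.01 × 0.43215 = 0.43647 atm.

P ≈ 0.436 atm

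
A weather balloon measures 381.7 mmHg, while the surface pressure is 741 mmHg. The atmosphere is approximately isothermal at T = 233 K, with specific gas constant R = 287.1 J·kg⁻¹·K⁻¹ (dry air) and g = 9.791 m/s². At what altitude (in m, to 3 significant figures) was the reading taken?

z ≈ 4530 m

Scale height: H = RT/g = 287.1 × 233 / 9.791 = 6832.2 m.
Invert the barometric formula: z = H ln(P₀/P).
P₀/P = 741/381.7 = 1.9413; ln(1.9413) = 0.66336.
z = 6832.2 × 0.66336 = 4532.2 m.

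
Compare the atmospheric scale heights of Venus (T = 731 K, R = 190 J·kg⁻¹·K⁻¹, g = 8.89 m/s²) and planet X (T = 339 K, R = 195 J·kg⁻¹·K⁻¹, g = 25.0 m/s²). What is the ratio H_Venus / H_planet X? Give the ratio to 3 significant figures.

H = RT/g for each body.
H_Venus = 190 × 731 / 8.89 = 15623 m.
H_planet X = 195 × 339 / 25.0 = 2644.2 m.
H_Venus/H_planet X = 15623/2644.2 = 5.9084.

H_Venus/H_planet X ≈ 5.91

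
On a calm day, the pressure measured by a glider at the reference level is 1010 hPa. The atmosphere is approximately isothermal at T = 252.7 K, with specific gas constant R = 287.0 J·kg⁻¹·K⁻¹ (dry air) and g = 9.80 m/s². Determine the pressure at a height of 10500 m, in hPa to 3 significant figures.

P ≈ 244 hPa

Scale height: H = RT/g = 287.0 × 252.7 / 9.80 = 7400.5 m.
Barometric formula: P = P₀ exp(−z/H).
z/H = 10500/7400.5 = 1.4188; exp(−1.4188) = 0.24200.
P = 1010 × 0.24200 = 244.42 hPa.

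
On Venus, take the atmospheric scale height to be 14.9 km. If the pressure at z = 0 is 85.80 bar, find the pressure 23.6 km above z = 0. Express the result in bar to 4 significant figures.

Barometric formula: P = P₀ exp(−z/H).
z/H = 23600/14900 = 1.5839; exp(−1.5839) = 0.20517.
P = 85.80 × 0.20517 = 17.604 bar.

P ≈ 17.60 bar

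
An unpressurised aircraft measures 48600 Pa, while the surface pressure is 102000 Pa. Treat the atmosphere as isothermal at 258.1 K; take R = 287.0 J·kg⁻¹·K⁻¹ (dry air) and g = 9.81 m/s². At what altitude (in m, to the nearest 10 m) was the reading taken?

z ≈ 5600 m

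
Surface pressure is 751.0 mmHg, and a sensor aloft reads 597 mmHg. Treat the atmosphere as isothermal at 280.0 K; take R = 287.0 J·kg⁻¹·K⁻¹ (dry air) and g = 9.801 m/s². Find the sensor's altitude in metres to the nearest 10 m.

Scale height: H = RT/g = 287.0 × 280.0 / 9.801 = 8199.2 m.
Invert the barometric formula: z = H ln(P₀/P).
P₀/P = 751.0/597 = 1.2580; ln(1.2580) = 0.22952.
z = 8199.2 × 0.22952 = 1881.9 m.

z ≈ 1880 m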